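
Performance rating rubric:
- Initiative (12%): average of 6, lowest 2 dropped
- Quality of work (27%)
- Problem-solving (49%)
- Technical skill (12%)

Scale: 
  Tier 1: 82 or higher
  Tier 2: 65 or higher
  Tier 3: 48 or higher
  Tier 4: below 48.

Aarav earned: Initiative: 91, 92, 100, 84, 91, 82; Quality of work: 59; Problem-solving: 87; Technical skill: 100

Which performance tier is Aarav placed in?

Tier 2

Initiative: drop 82, 84 → average of remaining 4 = 374/4 = 93.5
Weighted total:
  Initiative 93.5 × 0.12 = 11.22
  Quality of work 59 × 0.27 = 15.93
  Problem-solving 87 × 0.49 = 42.63
  Technical skill 100 × 0.12 = 12
Sum = 81.78
81.78 is ≥ 65 and < 82 → Tier 2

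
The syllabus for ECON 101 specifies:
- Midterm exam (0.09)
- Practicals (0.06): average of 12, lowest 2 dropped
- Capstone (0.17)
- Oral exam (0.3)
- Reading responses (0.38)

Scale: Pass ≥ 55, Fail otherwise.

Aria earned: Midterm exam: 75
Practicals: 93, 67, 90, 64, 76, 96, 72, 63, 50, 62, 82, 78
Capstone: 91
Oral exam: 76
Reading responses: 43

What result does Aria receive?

Pass

Practicals: drop 50, 62 → average of remaining 10 = 781/10 = 78.1
Weighted total:
  Midterm exam 75 × 0.09 = 6.75
  Practicals 78.1 × 0.06 = 4.686
  Capstone 91 × 0.17 = 15.47
  Oral exam 76 × 0.3 = 22.8
  Reading responses 43 × 0.38 = 16.34
Sum = 66.046
66.046 ≥ 55 → Pass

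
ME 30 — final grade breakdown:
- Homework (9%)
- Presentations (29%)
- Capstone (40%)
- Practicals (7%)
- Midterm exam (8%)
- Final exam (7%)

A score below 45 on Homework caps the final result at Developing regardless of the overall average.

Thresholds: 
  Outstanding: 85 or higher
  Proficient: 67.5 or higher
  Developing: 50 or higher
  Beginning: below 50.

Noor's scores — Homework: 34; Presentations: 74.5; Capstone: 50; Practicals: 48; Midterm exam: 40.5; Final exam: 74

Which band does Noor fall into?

Developing

Homework score 34 < 45: minimum not met.
Weighted total:
  Homework 34 × 0.09 = 3.06
  Presentations 74.5 × 0.29 = 21.605
  Capstone 50 × 0.4 = 20
  Practicals 48 × 0.07 = 3.36
  Midterm exam 40.5 × 0.08 = 3.24
  Final exam 74 × 0.07 = 5.18
Sum = 56.445
56.445 would be Developing; cap at Developing applies → Developing.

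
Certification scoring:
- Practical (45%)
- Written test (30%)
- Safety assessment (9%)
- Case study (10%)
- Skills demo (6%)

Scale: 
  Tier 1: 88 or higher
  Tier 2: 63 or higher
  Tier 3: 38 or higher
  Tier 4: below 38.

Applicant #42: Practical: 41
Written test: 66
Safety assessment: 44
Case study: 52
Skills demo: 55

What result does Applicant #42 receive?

Tier 3

Weighted total:
  Practical 41 × 0.45 = 18.45
  Written test 66 × 0.3 = 19.8
  Safety assessment 44 × 0.09 = 3.96
  Case study 52 × 0.1 = 5.2
  Skills demo 55 × 0.06 = 3.3
Sum = 50.71
50.71 is ≥ 38 and < 63 → Tier 3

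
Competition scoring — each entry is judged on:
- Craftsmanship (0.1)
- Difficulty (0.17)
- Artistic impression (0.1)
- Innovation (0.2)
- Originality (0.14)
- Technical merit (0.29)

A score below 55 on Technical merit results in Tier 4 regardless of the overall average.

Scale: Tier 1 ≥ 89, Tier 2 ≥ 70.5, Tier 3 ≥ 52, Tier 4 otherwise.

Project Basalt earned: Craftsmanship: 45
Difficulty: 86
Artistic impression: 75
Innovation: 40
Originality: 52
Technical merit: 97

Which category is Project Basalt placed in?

Tier 3

Technical merit score 97 ≥ 55: minimum met.
Weighted total:
  Craftsmanship 45 × 0.1 = 4.5
  Difficulty 86 × 0.17 = 14.62
  Artistic impression 75 × 0.1 = 7.5
  Innovation 40 × 0.2 = 8
  Originality 52 × 0.14 = 7.28
  Technical merit 97 × 0.29 = 28.13
Sum = 70.03
70.03 is ≥ 52 and < 70.5 → Tier 3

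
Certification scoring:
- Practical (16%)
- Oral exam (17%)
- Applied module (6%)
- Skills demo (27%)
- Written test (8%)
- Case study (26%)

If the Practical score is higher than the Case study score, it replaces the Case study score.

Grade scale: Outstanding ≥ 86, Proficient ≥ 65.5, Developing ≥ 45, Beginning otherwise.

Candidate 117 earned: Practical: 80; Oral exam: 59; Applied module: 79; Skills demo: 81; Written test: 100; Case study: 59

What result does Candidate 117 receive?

Proficient

Practical (80) > Case study (59), so Case study counts as 80.
Weighted total:
  Practical 80 × 0.16 = 12.8
  Oral exam 59 × 0.17 = 10.03
  Applied module 79 × 0.06 = 4.74
  Skills demo 81 × 0.27 = 21.87
  Written test 100 × 0.08 = 8
  Case study 80 × 0.26 = 20.8
Sum = 78.24
78.24 is ≥ 65.5 and < 86 → Proficient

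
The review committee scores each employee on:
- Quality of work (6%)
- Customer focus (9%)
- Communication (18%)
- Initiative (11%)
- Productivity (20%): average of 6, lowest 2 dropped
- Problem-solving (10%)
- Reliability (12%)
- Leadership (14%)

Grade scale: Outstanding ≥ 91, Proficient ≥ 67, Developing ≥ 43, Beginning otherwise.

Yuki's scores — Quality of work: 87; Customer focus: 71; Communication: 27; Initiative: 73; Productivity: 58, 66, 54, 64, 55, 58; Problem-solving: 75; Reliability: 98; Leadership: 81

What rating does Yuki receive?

Productivity: drop 54, 55 → average of remaining 4 = 246/4 = 61.5
Weighted total:
  Quality of work 87 × 0.06 = 5.22
  Customer focus 71 × 0.09 = 6.39
  Communication 27 × 0.18 = 4.86
  Initiative 73 × 0.11 = 8.03
  Productivity 61.5 × 0.2 = 12.3
  Problem-solving 75 × 0.1 = 7.5
  Reliability 98 × 0.12 = 11.76
  Leadership 81 × 0.14 = 11.34
Sum = 67.4
67.4 is ≥ 67 and < 91 → Proficient

Proficient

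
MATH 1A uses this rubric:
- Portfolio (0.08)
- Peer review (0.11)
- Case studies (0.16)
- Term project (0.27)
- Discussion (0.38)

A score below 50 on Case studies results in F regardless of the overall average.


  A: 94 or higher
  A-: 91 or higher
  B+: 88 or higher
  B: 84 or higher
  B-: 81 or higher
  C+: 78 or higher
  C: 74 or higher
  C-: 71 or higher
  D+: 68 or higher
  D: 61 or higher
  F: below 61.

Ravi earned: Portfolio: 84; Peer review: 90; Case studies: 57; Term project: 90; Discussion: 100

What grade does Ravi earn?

B+

Case studies score 57 ≥ 50: minimum met.
Weighted total:
  Portfolio 84 × 0.08 = 6.72
  Peer review 90 × 0.11 = 9.9
  Case studies 57 × 0.16 = 9.12
  Term project 90 × 0.27 = 24.3
  Discussion 100 × 0.38 = 38
Sum = 88.04
88.04 is ≥ 88 and < 91 → B+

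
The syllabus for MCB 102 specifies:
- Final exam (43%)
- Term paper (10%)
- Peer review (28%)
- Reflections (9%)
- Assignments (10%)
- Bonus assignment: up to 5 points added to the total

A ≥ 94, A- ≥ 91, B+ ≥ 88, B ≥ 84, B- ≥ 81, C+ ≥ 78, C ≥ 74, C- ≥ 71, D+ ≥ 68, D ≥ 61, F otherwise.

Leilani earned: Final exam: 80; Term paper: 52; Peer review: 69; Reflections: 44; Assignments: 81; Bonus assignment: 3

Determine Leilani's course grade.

C-

Weighted total:
  Final exam 80 × 0.43 = 34.4
  Term paper 52 × 0.1 = 5.2
  Peer review 69 × 0.28 = 19.32
  Reflections 44 × 0.09 = 3.96
  Assignments 81 × 0.1 = 8.1
Sum = 70.98
Bonus assignment: 70.98 + 3 = 73.98
73.98 is ≥ 71 and < 74 → C-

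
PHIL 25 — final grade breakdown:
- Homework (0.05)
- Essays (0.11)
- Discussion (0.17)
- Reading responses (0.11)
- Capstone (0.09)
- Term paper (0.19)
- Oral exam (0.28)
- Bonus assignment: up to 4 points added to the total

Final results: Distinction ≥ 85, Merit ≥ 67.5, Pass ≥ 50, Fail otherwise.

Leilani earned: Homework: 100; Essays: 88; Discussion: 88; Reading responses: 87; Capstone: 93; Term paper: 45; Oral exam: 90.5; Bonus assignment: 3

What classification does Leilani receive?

Merit

Weighted total:
  Homework 100 × 0.05 = 5
  Essays 88 × 0.11 = 9.68
  Discussion 88 × 0.17 = 14.96
  Reading responses 87 × 0.11 = 9.57
  Capstone 93 × 0.09 = 8.37
  Term paper 45 × 0.19 = 8.55
  Oral exam 90.5 × 0.28 = 25.34
Sum = 81.47
Bonus assignment: 81.47 + 3 = 84.47
84.47 is ≥ 67.5 and < 85 → Merit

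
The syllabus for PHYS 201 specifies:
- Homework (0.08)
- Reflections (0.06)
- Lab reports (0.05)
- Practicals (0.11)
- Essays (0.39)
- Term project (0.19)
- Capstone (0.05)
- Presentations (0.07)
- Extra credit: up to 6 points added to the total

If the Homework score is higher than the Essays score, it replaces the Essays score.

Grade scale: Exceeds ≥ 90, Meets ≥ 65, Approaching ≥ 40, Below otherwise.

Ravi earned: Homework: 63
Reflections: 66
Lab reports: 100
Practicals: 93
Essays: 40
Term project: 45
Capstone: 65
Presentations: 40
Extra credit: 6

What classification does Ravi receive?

Homework (63) > Essays (40), so Essays counts as 63.
Weighted total:
  Homework 63 × 0.08 = 5.04
  Reflections 66 × 0.06 = 3.96
  Lab reports 100 × 0.05 = 5
  Practicals 93 × 0.11 = 10.23
  Essays 63 × 0.39 = 24.57
  Term project 45 × 0.19 = 8.55
  Capstone 65 × 0.05 = 3.25
  Presentations 40 × 0.07 = 2.8
Sum = 63.4
Extra credit: 63.4 + 6 = 69.4
69.4 is ≥ 65 and < 90 → Meets

Meets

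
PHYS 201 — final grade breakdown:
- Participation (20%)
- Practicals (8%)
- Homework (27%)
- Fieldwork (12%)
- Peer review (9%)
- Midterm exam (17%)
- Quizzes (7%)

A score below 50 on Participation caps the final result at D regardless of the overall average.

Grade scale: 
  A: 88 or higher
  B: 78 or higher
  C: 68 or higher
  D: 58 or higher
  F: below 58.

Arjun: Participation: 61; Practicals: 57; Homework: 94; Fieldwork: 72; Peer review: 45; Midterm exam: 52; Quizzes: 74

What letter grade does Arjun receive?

C

Participation score 61 ≥ 50: minimum met.
Weighted total:
  Participation 61 × 0.2 = 12.2
  Practicals 57 × 0.08 = 4.56
  Homework 94 × 0.27 = 25.38
  Fieldwork 72 × 0.12 = 8.64
  Peer review 45 × 0.09 = 4.05
  Midterm exam 52 × 0.17 = 8.84
  Quizzes 74 × 0.07 = 5.18
Sum = 68.85
68.85 is ≥ 68 and < 78 → C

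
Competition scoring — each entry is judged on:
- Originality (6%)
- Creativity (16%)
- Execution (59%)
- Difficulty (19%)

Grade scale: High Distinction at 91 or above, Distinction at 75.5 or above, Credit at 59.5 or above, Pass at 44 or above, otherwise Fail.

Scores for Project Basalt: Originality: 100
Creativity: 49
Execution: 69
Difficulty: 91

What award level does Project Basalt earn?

Weighted total:
  Originality 100 × 0.06 = 6
  Creativity 49 × 0.16 = 7.84
  Execution 69 × 0.59 = 40.71
  Difficulty 91 × 0.19 = 17.29
Sum = 71.84
71.84 is ≥ 59.5 and < 75.5 → Credit

Credit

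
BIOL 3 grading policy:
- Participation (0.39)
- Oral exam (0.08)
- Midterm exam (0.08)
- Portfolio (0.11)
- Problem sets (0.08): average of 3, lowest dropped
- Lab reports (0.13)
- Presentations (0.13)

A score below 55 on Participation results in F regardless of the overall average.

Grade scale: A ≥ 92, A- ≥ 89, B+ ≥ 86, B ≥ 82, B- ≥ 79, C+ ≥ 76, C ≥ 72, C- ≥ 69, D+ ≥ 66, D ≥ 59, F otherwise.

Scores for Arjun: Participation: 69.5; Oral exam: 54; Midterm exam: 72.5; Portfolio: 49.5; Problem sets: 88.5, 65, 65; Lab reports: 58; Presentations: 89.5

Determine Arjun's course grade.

D+

Problem sets: drop 65 → average of remaining 2 = 153.5/2 = 76.75
Participation score 69.5 ≥ 55: minimum met.
Weighted total:
  Participation 69.5 × 0.39 = 27.105
  Oral exam 54 × 0.08 = 4.32
  Midterm exam 72.5 × 0.08 = 5.8
  Portfolio 49.5 × 0.11 = 5.445
  Problem sets 76.75 × 0.08 = 6.14
  Lab reports 58 × 0.13 = 7.54
  Presentations 89.5 × 0.13 = 11.635
Sum = 67.985
67.985 is ≥ 66 and < 69 → D+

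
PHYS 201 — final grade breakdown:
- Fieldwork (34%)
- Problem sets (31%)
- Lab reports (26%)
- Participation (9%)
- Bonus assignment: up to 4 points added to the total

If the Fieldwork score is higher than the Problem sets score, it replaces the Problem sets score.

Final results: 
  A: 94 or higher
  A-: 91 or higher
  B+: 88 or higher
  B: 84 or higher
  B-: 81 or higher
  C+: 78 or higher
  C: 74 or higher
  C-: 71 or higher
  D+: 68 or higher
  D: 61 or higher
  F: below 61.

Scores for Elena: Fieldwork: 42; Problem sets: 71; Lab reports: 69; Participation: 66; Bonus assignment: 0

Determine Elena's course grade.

F

Fieldwork (42) ≤ Problem sets (71), so Problem sets stays at 71.
Weighted total:
  Fieldwork 42 × 0.34 = 14.28
  Problem sets 71 × 0.31 = 22.01
  Lab reports 69 × 0.26 = 17.94
  Participation 66 × 0.09 = 5.94
Sum = 60.17
Bonus assignment: 60.17 + 0 = 60.17
60.17 < 61 → F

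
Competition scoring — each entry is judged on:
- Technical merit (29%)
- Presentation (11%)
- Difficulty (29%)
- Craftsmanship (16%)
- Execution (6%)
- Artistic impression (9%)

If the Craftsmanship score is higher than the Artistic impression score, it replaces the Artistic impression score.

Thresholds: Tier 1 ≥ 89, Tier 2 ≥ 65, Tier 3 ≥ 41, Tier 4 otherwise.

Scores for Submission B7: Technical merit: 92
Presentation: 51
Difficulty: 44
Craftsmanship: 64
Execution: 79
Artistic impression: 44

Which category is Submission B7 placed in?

Craftsmanship (64) > Artistic impression (44), so Artistic impression counts as 64.
Weighted total:
  Technical merit 92 × 0.29 = 26.68
  Presentation 51 × 0.11 = 5.61
  Difficulty 44 × 0.29 = 12.76
  Craftsmanship 64 × 0.16 = 10.24
  Execution 79 × 0.06 = 4.74
  Artistic impression 64 × 0.09 = 5.76
Sum = 65.79
65.79 is ≥ 65 and < 89 → Tier 2

Tier 2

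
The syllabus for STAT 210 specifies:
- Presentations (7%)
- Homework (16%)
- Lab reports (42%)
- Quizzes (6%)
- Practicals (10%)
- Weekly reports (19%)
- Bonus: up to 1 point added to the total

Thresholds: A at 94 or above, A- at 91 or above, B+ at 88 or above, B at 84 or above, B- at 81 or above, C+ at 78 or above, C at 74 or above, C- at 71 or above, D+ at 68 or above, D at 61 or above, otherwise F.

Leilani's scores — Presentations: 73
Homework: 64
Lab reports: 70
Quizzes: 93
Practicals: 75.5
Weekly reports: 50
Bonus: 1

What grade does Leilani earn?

D+

Weighted total:
  Presentations 73 × 0.07 = 5.11
  Homework 64 × 0.16 = 10.24
  Lab reports 70 × 0.42 = 29.4
  Quizzes 93 × 0.06 = 5.58
  Practicals 75.5 × 0.1 = 7.55
  Weekly reports 50 × 0.19 = 9.5
Sum = 67.38
Bonus: 67.38 + 1 = 68.38
68.38 is ≥ 68 and < 71 → D+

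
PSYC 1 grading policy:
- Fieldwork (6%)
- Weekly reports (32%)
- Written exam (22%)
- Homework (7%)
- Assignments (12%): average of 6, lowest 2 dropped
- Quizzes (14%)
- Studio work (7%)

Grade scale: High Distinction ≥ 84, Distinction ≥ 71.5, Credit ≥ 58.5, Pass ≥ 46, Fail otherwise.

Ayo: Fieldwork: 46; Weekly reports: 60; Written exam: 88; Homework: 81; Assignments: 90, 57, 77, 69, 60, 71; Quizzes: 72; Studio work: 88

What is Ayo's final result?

Assignments: drop 57, 60 → average of remaining 4 = 307/4 = 76.75
Weighted total:
  Fieldwork 46 × 0.06 = 2.76
  Weekly reports 60 × 0.32 = 19.2
  Written exam 88 × 0.22 = 19.36
  Homework 81 × 0.07 = 5.67
  Assignments 76.75 × 0.12 = 9.21
  Quizzes 72 × 0.14 = 10.08
  Studio work 88 × 0.07 = 6.16
Sum = 72.44
72.44 is ≥ 71.5 and < 84 → Distinction

Distinction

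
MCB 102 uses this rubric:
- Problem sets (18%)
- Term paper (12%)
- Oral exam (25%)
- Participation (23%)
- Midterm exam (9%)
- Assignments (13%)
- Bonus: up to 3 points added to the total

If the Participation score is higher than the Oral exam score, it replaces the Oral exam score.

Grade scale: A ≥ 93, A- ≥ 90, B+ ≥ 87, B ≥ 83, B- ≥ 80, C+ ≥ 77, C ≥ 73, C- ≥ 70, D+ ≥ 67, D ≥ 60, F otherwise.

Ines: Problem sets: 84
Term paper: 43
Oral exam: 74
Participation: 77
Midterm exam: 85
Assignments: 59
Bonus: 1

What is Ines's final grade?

C

Participation (77) > Oral exam (74), so Oral exam counts as 77.
Weighted total:
  Problem sets 84 × 0.18 = 15.12
  Term paper 43 × 0.12 = 5.16
  Oral exam 77 × 0.25 = 19.25
  Participation 77 × 0.23 = 17.71
  Midterm exam 85 × 0.09 = 7.65
  Assignments 59 × 0.13 = 7.67
Sum = 72.56
Bonus: 72.56 + 1 = 73.56
73.56 is ≥ 73 and < 77 → C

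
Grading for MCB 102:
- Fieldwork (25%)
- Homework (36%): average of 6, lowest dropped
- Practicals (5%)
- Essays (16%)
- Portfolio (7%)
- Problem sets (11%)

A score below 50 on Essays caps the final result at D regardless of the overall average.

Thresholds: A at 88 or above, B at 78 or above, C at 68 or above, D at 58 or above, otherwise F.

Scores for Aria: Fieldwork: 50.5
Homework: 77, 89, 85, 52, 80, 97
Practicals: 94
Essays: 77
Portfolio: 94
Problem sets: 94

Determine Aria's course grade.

Homework: drop 52 → average of remaining 5 = 428/5 = 85.6
Essays score 77 ≥ 50: minimum met.
Weighted total:
  Fieldwork 50.5 × 0.25 = 12.625
  Homework 85.6 × 0.36 = 30.816
  Practicals 94 × 0.05 = 4.7
  Essays 77 × 0.16 = 12.32
  Portfolio 94 × 0.07 = 6.58
  Problem sets 94 × 0.11 = 10.34
Sum = 77.381
77.381 is ≥ 68 and < 78 → C

C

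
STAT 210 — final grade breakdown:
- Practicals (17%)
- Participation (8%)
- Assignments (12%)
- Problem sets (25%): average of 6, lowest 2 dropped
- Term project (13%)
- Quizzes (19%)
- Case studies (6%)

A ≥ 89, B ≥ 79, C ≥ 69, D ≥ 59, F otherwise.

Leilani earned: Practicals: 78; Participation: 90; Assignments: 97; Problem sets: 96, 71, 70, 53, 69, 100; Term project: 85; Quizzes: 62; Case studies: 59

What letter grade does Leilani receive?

Problem sets: drop 53, 69 → average of remaining 4 = 337/4 = 84.25
Weighted total:
  Practicals 78 × 0.17 = 13.26
  Participation 90 × 0.08 = 7.2
  Assignments 97 × 0.12 = 11.64
  Problem sets 84.25 × 0.25 = 21.0625
  Term project 85 × 0.13 = 11.05
  Quizzes 62 × 0.19 = 11.78
  Case studies 59 × 0.06 = 3.54
Sum = 79.5325
79.5325 is ≥ 79 and < 89 → B

B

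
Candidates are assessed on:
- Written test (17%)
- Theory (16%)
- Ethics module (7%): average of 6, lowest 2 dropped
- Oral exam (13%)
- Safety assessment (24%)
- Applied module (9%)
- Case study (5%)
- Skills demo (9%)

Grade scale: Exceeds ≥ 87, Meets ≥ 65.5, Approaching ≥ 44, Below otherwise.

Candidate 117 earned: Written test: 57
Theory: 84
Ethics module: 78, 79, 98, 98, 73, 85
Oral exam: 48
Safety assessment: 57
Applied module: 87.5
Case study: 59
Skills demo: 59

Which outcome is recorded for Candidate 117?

Approaching

Ethics module: drop 73, 78 → average of remaining 4 = 360/4 = 90
Weighted total:
  Written test 57 × 0.17 = 9.69
  Theory 84 × 0.16 = 13.44
  Ethics module 90 × 0.07 = 6.3
  Oral exam 48 × 0.13 = 6.24
  Safety assessment 57 × 0.24 = 13.68
  Applied module 87.5 × 0.09 = 7.875
  Case study 59 × 0.05 = 2.95
  Skills demo 59 × 0.09 = 5.31
Sum = 65.485
65.485 is ≥ 44 and < 65.5 → Approaching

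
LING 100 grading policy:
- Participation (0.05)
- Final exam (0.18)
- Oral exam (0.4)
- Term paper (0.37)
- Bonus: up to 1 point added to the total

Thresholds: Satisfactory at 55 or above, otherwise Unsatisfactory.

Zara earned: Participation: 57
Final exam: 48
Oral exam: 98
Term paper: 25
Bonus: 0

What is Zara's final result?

Weighted total:
  Participation 57 × 0.05 = 2.85
  Final exam 48 × 0.18 = 8.64
  Oral exam 98 × 0.4 = 39.2
  Term paper 25 × 0.37 = 9.25
Sum = 59.94
Bonus: 59.94 + 0 = 59.94
59.94 ≥ 55 → Satisfactory

Satisfactory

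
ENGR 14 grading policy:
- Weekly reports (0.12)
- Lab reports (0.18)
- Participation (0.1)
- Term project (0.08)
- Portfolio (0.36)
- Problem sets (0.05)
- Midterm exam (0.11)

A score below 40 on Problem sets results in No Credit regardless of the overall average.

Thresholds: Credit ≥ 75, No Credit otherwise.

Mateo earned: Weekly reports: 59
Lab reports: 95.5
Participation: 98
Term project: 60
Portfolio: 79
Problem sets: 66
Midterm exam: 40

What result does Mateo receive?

Problem sets score 66 ≥ 40: minimum met.
Weighted total:
  Weekly reports 59 × 0.12 = 7.08
  Lab reports 95.5 × 0.18 = 17.19
  Participation 98 × 0.1 = 9.8
  Term project 60 × 0.08 = 4.8
  Portfolio 79 × 0.36 = 28.44
  Problem sets 66 × 0.05 = 3.3
  Midterm exam 40 × 0.11 = 4.4
Sum = 75.01
75.01 ≥ 75 → Credit

Credit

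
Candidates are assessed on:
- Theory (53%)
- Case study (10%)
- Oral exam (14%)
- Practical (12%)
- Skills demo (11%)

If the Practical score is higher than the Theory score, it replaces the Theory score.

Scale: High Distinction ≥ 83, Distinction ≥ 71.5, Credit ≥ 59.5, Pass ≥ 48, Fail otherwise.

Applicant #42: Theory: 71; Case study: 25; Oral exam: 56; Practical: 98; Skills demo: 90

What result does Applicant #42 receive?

High Distinction

Practical (98) > Theory (71), so Theory counts as 98.
Weighted total:
  Theory 98 × 0.53 = 51.94
  Case study 25 × 0.1 = 2.5
  Oral exam 56 × 0.14 = 7.84
  Practical 98 × 0.12 = 11.76
  Skills demo 90 × 0.11 = 9.9
Sum = 83.94
83.94 ≥ 83 → High Distinction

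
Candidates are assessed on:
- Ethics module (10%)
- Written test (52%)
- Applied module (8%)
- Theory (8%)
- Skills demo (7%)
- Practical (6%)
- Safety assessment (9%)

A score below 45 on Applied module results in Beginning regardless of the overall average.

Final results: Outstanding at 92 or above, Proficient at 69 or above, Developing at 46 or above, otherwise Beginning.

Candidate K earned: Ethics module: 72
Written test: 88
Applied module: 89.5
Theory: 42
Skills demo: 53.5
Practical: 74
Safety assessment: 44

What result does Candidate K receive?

Applied module score 89.5 ≥ 45: minimum met.
Weighted total:
  Ethics module 72 × 0.1 = 7.2
  Written test 88 × 0.52 = 45.76
  Applied module 89.5 × 0.08 = 7.16
  Theory 42 × 0.08 = 3.36
  Skills demo 53.5 × 0.07 = 3.745
  Practical 74 × 0.06 = 4.44
  Safety assessment 44 × 0.09 = 3.96
Sum = 75.625
75.625 is ≥ 69 and < 92 → Proficient

Proficient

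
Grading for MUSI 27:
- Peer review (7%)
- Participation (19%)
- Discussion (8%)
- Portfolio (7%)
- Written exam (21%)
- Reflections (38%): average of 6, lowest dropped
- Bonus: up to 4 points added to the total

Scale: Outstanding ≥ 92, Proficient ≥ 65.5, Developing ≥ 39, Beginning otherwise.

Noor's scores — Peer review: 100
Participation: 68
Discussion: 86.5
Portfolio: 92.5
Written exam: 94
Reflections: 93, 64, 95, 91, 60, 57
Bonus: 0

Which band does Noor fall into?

Proficient

Reflections: drop 57 → average of remaining 5 = 403/5 = 80.6
Weighted total:
  Peer review 100 × 0.07 = 7
  Participation 68 × 0.19 = 12.92
  Discussion 86.5 × 0.08 = 6.92
  Portfolio 92.5 × 0.07 = 6.475
  Written exam 94 × 0.21 = 19.74
  Reflections 80.6 × 0.38 = 30.628
Sum = 83.683
Bonus: 83.683 + 0 = 83.683
83.683 is ≥ 65.5 and < 92 → Proficient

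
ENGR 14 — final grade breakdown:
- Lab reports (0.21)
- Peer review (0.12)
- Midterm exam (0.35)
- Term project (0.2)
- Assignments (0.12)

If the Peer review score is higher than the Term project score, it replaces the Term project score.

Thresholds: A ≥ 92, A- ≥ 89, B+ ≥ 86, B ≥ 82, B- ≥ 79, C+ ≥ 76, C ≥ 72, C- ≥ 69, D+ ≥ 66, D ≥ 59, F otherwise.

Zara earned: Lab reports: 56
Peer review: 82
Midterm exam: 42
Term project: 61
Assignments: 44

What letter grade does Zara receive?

F

Peer review (82) > Term project (61), so Term project counts as 82.
Weighted total:
  Lab reports 56 × 0.21 = 11.76
  Peer review 82 × 0.12 = 9.84
  Midterm exam 42 × 0.35 = 14.7
  Term project 82 × 0.2 = 16.4
  Assignments 44 × 0.12 = 5.28
Sum = 57.98
57.98 < 59 → F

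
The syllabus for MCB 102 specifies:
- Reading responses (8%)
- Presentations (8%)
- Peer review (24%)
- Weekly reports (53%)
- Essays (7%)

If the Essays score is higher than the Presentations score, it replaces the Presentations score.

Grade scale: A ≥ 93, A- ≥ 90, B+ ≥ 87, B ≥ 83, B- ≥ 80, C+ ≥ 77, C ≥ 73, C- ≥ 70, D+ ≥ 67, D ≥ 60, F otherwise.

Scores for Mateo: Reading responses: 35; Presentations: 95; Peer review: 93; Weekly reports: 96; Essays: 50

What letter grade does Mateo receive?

Essays (50) ≤ Presentations (95), so Presentations stays at 95.
Weighted total:
  Reading responses 35 × 0.08 = 2.8
  Presentations 95 × 0.08 = 7.6
  Peer review 93 × 0.24 = 22.32
  Weekly reports 96 × 0.53 = 50.88
  Essays 50 × 0.07 = 3.5
Sum = 87.1
87.1 is ≥ 87 and < 90 → B+

B+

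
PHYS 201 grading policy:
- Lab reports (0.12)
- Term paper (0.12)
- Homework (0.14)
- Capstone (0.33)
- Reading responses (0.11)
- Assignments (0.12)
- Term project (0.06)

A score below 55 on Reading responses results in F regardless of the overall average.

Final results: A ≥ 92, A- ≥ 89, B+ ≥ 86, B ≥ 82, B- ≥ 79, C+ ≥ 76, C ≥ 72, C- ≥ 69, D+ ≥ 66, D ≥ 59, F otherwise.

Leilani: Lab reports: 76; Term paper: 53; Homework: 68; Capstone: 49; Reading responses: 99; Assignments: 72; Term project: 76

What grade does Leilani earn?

Reading responses score 99 ≥ 55: minimum met.
Weighted total:
  Lab reports 76 × 0.12 = 9.12
  Term paper 53 × 0.12 = 6.36
  Homework 68 × 0.14 = 9.52
  Capstone 49 × 0.33 = 16.17
  Reading responses 99 × 0.11 = 10.89
  Assignments 72 × 0.12 = 8.64
  Term project 76 × 0.06 = 4.56
Sum = 65.26
65.26 is ≥ 59 and < 66 → D

D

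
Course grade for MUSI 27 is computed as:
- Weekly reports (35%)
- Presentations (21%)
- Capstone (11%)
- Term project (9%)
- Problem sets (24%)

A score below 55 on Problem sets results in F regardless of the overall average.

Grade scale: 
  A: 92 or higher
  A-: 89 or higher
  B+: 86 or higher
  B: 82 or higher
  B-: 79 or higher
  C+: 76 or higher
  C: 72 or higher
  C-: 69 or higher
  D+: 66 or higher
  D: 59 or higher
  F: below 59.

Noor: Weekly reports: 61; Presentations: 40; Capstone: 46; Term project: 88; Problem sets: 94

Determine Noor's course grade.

D

Problem sets score 94 ≥ 55: minimum met.
Weighted total:
  Weekly reports 61 × 0.35 = 21.35
  Presentations 40 × 0.21 = 8.4
  Capstone 46 × 0.11 = 5.06
  Term project 88 × 0.09 = 7.92
  Problem sets 94 × 0.24 = 22.56
Sum = 65.29
65.29 is ≥ 59 and < 66 → D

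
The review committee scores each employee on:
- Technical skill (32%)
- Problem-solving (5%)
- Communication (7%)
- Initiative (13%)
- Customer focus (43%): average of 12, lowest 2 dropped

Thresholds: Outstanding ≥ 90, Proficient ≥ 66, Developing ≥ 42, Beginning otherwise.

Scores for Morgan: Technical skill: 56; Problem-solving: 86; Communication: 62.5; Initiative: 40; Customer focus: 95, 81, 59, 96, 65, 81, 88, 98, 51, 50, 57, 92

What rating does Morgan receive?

Customer focus: drop 50, 51 → average of remaining 10 = 812/10 = 81.2
Weighted total:
  Technical skill 56 × 0.32 = 17.92
  Problem-solving 86 × 0.05 = 4.3
  Communication 62.5 × 0.07 = 4.375
  Initiative 40 × 0.13 = 5.2
  Customer focus 81.2 × 0.43 = 34.916
Sum = 66.711
66.711 is ≥ 66 and < 90 → Proficient

Proficient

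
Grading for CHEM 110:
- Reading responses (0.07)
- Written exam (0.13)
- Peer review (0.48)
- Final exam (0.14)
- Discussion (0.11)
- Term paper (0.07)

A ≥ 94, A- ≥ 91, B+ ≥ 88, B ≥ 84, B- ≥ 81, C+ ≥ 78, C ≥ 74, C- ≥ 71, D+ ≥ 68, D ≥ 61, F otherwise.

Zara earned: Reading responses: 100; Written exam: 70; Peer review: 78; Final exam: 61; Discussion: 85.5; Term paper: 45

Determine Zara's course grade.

Weighted total:
  Reading responses 100 × 0.07 = 7
  Written exam 70 × 0.13 = 9.1
  Peer review 78 × 0.48 = 37.44
  Final exam 61 × 0.14 = 8.54
  Discussion 85.5 × 0.11 = 9.405
  Term paper 45 × 0.07 = 3.15
Sum = 74.635
74.635 is ≥ 74 and < 78 → C

C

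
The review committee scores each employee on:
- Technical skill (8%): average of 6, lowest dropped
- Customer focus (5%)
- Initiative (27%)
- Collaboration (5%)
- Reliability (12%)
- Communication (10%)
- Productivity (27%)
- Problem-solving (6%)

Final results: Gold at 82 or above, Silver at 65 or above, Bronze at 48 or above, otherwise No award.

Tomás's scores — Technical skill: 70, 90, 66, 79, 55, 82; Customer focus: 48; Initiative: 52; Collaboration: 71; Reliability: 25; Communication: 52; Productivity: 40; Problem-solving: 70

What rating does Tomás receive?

Bronze

Technical skill: drop 55 → average of remaining 5 = 387/5 = 77.4
Weighted total:
  Technical skill 77.4 × 0.08 = 6.192
  Customer focus 48 × 0.05 = 2.4
  Initiative 52 × 0.27 = 14.04
  Collaboration 71 × 0.05 = 3.55
  Reliability 25 × 0.12 = 3
  Communication 52 × 0.1 = 5.2
  Productivity 40 × 0.27 = 10.8
  Problem-solving 70 × 0.06 = 4.2
Sum = 49.382
49.382 is ≥ 48 and < 65 → Bronze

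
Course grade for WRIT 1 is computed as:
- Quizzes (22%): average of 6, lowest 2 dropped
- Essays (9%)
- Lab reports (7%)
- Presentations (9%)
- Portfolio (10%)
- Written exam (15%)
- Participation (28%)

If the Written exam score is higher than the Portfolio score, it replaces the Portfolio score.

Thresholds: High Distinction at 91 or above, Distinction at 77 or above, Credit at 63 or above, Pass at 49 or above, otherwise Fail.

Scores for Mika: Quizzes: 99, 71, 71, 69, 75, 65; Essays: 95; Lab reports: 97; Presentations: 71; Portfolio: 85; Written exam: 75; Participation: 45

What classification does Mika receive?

Quizzes: drop 65, 69 → average of remaining 4 = 316/4 = 79
Written exam (75) ≤ Portfolio (85), so Portfolio stays at 85.
Weighted total:
  Quizzes 79 × 0.22 = 17.38
  Essays 95 × 0.09 = 8.55
  Lab reports 97 × 0.07 = 6.79
  Presentations 71 × 0.09 = 6.39
  Portfolio 85 × 0.1 = 8.5
  Written exam 75 × 0.15 = 11.25
  Participation 45 × 0.28 = 12.6
Sum = 71.46
71.46 is ≥ 63 and < 77 → Credit

Credit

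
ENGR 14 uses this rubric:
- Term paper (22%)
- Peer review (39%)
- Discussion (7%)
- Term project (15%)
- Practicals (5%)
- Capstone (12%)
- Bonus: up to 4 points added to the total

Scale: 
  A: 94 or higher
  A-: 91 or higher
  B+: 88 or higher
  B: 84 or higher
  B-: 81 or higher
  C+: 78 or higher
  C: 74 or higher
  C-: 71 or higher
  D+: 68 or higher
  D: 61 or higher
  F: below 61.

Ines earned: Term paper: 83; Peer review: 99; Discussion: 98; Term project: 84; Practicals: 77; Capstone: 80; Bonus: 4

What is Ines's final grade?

A-

Weighted total:
  Term paper 83 × 0.22 = 18.26
  Peer review 99 × 0.39 = 38.61
  Discussion 98 × 0.07 = 6.86
  Term project 84 × 0.15 = 12.6
  Practicals 77 × 0.05 = 3.85
  Capstone 80 × 0.12 = 9.6
Sum = 89.78
Bonus: 89.78 + 4 = 93.78
93.78 is ≥ 91 and < 94 → A-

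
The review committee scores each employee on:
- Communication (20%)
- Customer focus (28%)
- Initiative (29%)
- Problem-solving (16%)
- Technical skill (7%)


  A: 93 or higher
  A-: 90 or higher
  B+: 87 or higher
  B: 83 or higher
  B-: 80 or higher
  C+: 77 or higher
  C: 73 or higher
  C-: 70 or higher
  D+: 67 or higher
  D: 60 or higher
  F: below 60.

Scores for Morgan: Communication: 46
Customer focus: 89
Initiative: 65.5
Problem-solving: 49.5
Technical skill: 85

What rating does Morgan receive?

D

Weighted total:
  Communication 46 × 0.2 = 9.2
  Customer focus 89 × 0.28 = 24.92
  Initiative 65.5 × 0.29 = 18.995
  Problem-solving 49.5 × 0.16 = 7.92
  Technical skill 85 × 0.07 = 5.95
Sum = 66.985
66.985 is ≥ 60 and < 67 → D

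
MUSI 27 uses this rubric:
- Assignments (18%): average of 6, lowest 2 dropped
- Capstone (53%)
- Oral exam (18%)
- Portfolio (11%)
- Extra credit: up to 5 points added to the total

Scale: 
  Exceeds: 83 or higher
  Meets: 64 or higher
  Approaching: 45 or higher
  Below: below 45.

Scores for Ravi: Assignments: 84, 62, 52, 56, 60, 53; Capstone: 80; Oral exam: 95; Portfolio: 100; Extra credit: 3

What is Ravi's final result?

Exceeds

Assignments: drop 52, 53 → average of remaining 4 = 262/4 = 65.5
Weighted total:
  Assignments 65.5 × 0.18 = 11.79
  Capstone 80 × 0.53 = 42.4
  Oral exam 95 × 0.18 = 17.1
  Portfolio 100 × 0.11 = 11
Sum = 82.29
Extra credit: 82.29 + 3 = 85.29
85.29 ≥ 83 → Exceeds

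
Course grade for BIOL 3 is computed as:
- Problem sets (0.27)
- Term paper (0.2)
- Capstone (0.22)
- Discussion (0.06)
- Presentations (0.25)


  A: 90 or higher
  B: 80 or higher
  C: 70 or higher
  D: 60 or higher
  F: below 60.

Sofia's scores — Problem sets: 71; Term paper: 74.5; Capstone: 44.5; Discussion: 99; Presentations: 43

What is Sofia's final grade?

Weighted total:
  Problem sets 71 × 0.27 = 19.17
  Term paper 74.5 × 0.2 = 14.9
  Capstone 44.5 × 0.22 = 9.79
  Discussion 99 × 0.06 = 5.94
  Presentations 43 × 0.25 = 10.75
Sum = 60.55
60.55 is ≥ 60 and < 70 → D

D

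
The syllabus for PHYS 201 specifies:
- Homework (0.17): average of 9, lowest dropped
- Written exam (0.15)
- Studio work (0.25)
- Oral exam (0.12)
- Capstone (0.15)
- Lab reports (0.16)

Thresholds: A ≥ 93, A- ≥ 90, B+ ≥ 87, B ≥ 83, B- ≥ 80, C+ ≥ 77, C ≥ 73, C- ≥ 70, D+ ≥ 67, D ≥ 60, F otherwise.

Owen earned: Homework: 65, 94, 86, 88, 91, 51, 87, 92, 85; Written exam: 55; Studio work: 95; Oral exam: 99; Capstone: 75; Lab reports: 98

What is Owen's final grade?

B

Homework: drop 51 → average of remaining 8 = 688/8 = 86
Weighted total:
  Homework 86 × 0.17 = 14.62
  Written exam 55 × 0.15 = 8.25
  Studio work 95 × 0.25 = 23.75
  Oral exam 99 × 0.12 = 11.88
  Capstone 75 × 0.15 = 11.25
  Lab reports 98 × 0.16 = 15.68
Sum = 85.43
85.43 is ≥ 83 and < 87 → B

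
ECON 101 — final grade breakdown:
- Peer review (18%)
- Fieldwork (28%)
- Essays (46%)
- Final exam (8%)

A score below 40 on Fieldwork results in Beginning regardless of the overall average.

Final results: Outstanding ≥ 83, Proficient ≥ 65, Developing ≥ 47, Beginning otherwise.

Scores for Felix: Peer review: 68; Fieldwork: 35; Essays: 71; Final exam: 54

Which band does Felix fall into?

Beginning

Fieldwork score 35 < 40: minimum not met.
Weighted total:
  Peer review 68 × 0.18 = 12.24
  Fieldwork 35 × 0.28 = 9.8
  Essays 71 × 0.46 = 32.66
  Final exam 54 × 0.08 = 4.32
Sum = 59.02
Because the Fieldwork minimum was not met, the result is Beginning.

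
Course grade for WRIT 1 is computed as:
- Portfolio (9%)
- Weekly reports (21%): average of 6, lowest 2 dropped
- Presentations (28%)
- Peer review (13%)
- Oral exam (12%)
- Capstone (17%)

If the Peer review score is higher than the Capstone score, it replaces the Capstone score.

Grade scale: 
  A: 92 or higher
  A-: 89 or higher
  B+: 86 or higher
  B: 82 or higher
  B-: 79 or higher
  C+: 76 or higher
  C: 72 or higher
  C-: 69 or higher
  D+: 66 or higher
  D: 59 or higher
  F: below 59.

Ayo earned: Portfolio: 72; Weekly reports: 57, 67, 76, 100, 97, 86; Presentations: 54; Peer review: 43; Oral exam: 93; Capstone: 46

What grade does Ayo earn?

D

Weekly reports: drop 57, 67 → average of remaining 4 = 359/4 = 89.75
Peer review (43) ≤ Capstone (46), so Capstone stays at 46.
Weighted total:
  Portfolio 72 × 0.09 = 6.48
  Weekly reports 89.75 × 0.21 = 18.8475
  Presentations 54 × 0.28 = 15.12
  Peer review 43 × 0.13 = 5.59
  Oral exam 93 × 0.12 = 11.16
  Capstone 46 × 0.17 = 7.82
Sum = 65.0175
65.0175 is ≥ 59 and < 66 → D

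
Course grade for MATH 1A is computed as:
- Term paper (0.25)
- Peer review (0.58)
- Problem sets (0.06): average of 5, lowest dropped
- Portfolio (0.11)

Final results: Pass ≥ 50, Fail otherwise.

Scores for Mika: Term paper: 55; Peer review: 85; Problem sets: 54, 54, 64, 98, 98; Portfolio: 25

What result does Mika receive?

Pass

Problem sets: drop 54 → average of remaining 4 = 314/4 = 78.5
Weighted total:
  Term paper 55 × 0.25 = 13.75
  Peer review 85 × 0.58 = 49.3
  Problem sets 78.5 × 0.06 = 4.71
  Portfolio 25 × 0.11 = 2.75
Sum = 70.51
70.51 ≥ 50 → Pass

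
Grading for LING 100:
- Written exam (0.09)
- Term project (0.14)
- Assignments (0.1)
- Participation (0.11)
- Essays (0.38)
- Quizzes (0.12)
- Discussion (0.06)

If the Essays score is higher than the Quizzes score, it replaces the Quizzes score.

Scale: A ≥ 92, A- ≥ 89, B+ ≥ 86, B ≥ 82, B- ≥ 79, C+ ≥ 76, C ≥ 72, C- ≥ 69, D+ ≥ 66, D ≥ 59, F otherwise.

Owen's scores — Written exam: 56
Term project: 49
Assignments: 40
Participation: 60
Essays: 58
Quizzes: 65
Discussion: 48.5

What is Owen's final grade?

Essays (58) ≤ Quizzes (65), so Quizzes stays at 65.
Weighted total:
  Written exam 56 × 0.09 = 5.04
  Term project 49 × 0.14 = 6.86
  Assignments 40 × 0.1 = 4
  Participation 60 × 0.11 = 6.6
  Essays 58 × 0.38 = 22.04
  Quizzes 65 × 0.12 = 7.8
  Discussion 48.5 × 0.06 = 2.91
Sum = 55.25
55.25 < 59 → F

F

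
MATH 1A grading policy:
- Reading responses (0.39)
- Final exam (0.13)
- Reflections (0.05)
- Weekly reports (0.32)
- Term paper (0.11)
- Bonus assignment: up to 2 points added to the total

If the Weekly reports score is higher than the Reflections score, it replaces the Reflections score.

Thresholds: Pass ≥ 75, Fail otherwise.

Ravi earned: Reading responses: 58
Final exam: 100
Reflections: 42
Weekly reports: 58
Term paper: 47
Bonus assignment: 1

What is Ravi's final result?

Fail

Weekly reports (58) > Reflections (42), so Reflections counts as 58.
Weighted total:
  Reading responses 58 × 0.39 = 22.62
  Final exam 100 × 0.13 = 13
  Reflections 58 × 0.05 = 2.9
  Weekly reports 58 × 0.32 = 18.56
  Term paper 47 × 0.11 = 5.17
Sum = 62.25
Bonus assignment: 62.25 + 1 = 63.25
63.25 < 75 → Fail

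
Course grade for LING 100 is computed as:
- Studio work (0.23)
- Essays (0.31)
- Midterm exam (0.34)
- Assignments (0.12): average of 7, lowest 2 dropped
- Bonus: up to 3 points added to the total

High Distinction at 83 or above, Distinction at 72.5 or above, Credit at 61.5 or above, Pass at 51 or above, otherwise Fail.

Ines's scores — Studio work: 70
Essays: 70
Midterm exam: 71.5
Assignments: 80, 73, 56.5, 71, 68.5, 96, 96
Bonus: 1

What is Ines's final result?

Assignments: drop 56.5, 68.5 → average of remaining 5 = 416/5 = 83.2
Weighted total:
  Studio work 70 × 0.23 = 16.1
  Essays 70 × 0.31 = 21.7
  Midterm exam 71.5 × 0.34 = 24.31
  Assignments 83.2 × 0.12 = 9.984
Sum = 72.094
Bonus: 72.094 + 1 = 73.094
73.094 is ≥ 72.5 and < 83 → Distinction

Distinction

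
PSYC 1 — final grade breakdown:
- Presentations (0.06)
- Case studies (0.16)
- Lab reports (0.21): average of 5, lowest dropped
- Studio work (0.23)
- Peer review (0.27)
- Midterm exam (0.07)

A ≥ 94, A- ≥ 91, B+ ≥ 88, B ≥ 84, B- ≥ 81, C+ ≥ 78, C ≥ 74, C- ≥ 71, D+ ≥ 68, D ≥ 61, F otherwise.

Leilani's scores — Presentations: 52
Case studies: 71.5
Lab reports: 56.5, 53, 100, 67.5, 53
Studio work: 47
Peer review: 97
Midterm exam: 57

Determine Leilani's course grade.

D+

Lab reports: drop 53 → average of remaining 4 = 277/4 = 69.25
Weighted total:
  Presentations 52 × 0.06 = 3.12
  Case studies 71.5 × 0.16 = 11.44
  Lab reports 69.25 × 0.21 = 14.5425
  Studio work 47 × 0.23 = 10.81
  Peer review 97 × 0.27 = 26.19
  Midterm exam 57 × 0.07 = 3.99
Sum = 70.0925
70.0925 is ≥ 68 and < 71 → D+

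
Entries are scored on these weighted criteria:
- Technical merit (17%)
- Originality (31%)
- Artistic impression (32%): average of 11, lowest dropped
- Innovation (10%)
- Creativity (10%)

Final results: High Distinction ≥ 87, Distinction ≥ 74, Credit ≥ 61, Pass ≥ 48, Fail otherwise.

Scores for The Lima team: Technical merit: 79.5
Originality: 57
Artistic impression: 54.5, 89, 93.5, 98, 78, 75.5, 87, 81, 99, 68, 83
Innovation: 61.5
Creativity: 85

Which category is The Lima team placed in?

Artistic impression: drop 54.5 → average of remaining 10 = 852/10 = 85.2
Weighted total:
  Technical merit 79.5 × 0.17 = 13.515
  Originality 57 × 0.31 = 17.67
  Artistic impression 85.2 × 0.32 = 27.264
  Innovation 61.5 × 0.1 = 6.15
  Creativity 85 × 0.1 = 8.5
Sum = 73.099
73.099 is ≥ 61 and < 74 → Credit

Credit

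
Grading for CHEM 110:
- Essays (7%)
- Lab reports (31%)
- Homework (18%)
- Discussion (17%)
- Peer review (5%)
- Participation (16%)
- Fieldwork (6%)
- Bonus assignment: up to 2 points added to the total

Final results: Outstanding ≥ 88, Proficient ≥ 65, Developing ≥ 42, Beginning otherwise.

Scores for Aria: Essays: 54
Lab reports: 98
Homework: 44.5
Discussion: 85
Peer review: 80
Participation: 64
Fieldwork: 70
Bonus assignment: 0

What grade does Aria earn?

Weighted total:
  Essays 54 × 0.07 = 3.78
  Lab reports 98 × 0.31 = 30.38
  Homework 44.5 × 0.18 = 8.01
  Discussion 85 × 0.17 = 14.45
  Peer review 80 × 0.05 = 4
  Participation 64 × 0.16 = 10.24
  Fieldwork 70 × 0.06 = 4.2
Sum = 75.06
Bonus assignment: 75.06 + 0 = 75.06
75.06 is ≥ 65 and < 88 → Proficient

Proficient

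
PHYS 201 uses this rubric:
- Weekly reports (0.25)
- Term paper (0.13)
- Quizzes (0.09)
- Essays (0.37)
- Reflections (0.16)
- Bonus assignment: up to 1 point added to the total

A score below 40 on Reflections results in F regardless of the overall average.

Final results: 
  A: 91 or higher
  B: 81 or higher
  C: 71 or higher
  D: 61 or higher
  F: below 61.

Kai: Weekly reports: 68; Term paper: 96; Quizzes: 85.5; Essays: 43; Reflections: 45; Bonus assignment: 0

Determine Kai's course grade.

Reflections score 45 ≥ 40: minimum met.
Weighted total:
  Weekly reports 68 × 0.25 = 17
  Term paper 96 × 0.13 = 12.48
  Quizzes 85.5 × 0.09 = 7.695
  Essays 43 × 0.37 = 15.91
  Reflections 45 × 0.16 = 7.2
Sum = 60.285
Bonus assignment: 60.285 + 0 = 60.285
60.285 < 61 → F

F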